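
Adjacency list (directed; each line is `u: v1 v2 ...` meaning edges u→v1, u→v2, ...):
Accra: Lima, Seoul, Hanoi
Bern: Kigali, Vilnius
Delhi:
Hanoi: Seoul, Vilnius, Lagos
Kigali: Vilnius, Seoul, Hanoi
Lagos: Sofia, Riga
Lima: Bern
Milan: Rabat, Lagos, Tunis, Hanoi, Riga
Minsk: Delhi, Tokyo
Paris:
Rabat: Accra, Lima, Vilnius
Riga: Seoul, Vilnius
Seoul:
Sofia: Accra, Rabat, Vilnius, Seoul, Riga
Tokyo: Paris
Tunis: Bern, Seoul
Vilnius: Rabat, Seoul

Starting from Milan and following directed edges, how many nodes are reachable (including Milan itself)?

13

BFS from Milan visits: Milan, Rabat, Lagos, Tunis, Hanoi, Riga, Accra, Lima, Vilnius, Sofia, Bern, Seoul, Kigali
Reachable nodes: 13 of 17 total.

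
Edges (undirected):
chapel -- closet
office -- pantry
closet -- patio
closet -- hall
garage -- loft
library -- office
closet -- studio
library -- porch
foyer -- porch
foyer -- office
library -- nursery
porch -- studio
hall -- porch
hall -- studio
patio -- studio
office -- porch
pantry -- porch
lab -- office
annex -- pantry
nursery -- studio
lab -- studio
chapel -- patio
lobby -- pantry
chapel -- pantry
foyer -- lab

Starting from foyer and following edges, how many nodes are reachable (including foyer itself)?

BFS from foyer visits: foyer, lab, office, porch, studio, library, pantry, hall, closet, nursery, patio, annex, chapel, lobby
Reachable nodes: 14 of 16 total.

14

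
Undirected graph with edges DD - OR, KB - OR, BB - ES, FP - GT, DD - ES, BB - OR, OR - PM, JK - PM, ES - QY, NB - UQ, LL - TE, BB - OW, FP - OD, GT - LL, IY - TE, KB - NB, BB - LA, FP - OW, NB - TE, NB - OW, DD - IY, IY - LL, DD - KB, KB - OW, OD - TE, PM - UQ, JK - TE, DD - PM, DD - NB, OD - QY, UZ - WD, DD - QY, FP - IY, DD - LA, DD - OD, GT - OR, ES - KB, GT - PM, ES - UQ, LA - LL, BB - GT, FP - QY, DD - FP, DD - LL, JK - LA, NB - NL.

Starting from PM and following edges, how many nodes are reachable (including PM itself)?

19

BFS from PM visits: PM, DD, GT, JK, OR, UQ, ES, FP, IY, KB, LA, LL, NB, OD, QY, BB, TE, OW, NL
Reachable nodes: 19 of 21 total.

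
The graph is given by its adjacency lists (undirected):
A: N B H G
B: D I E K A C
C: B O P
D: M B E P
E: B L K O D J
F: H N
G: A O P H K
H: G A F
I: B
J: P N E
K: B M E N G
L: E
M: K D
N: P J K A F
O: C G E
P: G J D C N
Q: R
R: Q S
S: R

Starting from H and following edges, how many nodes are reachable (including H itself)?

BFS from H visits: H, G, F, A, P, O, K, N, B, J, D, C, E, M, I, L
Reachable nodes: 16 of 19 total.

16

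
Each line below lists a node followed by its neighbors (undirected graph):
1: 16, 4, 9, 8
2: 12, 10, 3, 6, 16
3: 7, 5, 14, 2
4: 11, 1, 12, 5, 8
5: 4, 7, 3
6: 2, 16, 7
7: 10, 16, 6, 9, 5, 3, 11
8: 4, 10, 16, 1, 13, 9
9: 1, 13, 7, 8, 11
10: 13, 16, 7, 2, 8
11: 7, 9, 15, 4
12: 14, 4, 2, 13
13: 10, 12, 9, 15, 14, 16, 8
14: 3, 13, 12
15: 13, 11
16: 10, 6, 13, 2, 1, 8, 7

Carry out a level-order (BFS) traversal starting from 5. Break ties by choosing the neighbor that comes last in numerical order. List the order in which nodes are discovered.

Visit 5; enqueue 7, 4, 3 → queue [7, 4, 3]
Visit 7; enqueue 16, 11, 10, 9, 6 → queue [4, 3, 16, 11, 10, 9, 6]
Visit 4; enqueue 12, 8, 1 → queue [3, 16, 11, 10, 9, 6, 12, 8, 1]
Visit 3; enqueue 14, 2 → queue [16, 11, 10, 9, 6, 12, 8, 1, 14, 2]
Visit 16; enqueue 13 → queue [11, 10, 9, 6, 12, 8, 1, 14, 2, 13]
Visit 11; enqueue 15 → queue [10, 9, 6, 12, 8, 1, 14, 2, 13, 15]
Visit 10 → queue [9, 6, 12, 8, 1, 14, 2, 13, 15]
Visit 9 → queue [6, 12, 8, 1, 14, 2, 13, 15]
Visit 6 → queue [12, 8, 1, 14, 2, 13, 15]
Visit 12 → queue [8, 1, 14, 2, 13, 15]
Visit 8 → queue [1, 14, 2, 13, 15]
Visit 1 → queue [14, 2, 13, 15]
Visit 14 → queue [2, 13, 15]
Visit 2 → queue [13, 15]
Visit 13 → queue [15]
Visit 15 → queue []

5 → 7 → 4 → 3 → 16 → 11 → 10 → 9 → 6 → 12 → 8 → 1 → 14 → 2 → 13 → 15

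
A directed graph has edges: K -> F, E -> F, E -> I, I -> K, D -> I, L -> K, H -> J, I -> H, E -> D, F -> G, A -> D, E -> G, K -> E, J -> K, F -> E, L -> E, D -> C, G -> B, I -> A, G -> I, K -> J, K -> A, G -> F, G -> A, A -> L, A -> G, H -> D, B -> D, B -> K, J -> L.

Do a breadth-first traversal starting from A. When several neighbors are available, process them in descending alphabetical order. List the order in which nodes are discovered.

Visit A; enqueue L, G, D → queue [L, G, D]
Visit L; enqueue K, E → queue [G, D, K, E]
Visit G; enqueue I, F, B → queue [D, K, E, I, F, B]
Visit D; enqueue C → queue [K, E, I, F, B, C]
Visit K; enqueue J → queue [E, I, F, B, C, J]
Visit E → queue [I, F, B, C, J]
Visit I; enqueue H → queue [F, B, C, J, H]
Visit F → queue [B, C, J, H]
Visit B → queue [C, J, H]
Visit C → queue [J, H]
Visit J → queue [H]
Visit H → queue []

A → L → G → D → K → E → I → F → B → C → J → H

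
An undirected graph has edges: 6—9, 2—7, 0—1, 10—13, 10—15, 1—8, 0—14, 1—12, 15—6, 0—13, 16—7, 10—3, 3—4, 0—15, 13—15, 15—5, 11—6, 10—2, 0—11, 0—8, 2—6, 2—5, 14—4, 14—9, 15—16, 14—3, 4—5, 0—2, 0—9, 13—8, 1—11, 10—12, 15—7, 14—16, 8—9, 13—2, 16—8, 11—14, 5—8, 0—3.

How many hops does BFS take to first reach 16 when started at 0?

2

Level 0: 0
Level 1: 1, 2, 3, 8, 9, 11, 13, 14, 15
Level 2: 4, 5, 6, 7, 10, 12, 16
16 first appears at level 2.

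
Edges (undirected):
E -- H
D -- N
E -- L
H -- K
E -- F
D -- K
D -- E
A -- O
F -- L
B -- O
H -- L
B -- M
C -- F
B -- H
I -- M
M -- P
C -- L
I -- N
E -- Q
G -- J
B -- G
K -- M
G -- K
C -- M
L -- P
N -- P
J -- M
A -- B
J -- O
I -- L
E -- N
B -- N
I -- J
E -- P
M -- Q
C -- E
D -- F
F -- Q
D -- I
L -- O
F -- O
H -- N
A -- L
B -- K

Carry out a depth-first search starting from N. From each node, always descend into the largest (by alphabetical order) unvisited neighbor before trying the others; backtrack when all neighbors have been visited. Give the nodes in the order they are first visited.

Visit N
N → P
P → M
M → Q
Q → F
F → O
O → L
L → I
I → J
J → G
G → K
K → H
H → E
E → D
E → C
H → B
B → A

N → P → M → Q → F → O → L → I → J → G → K → H → E → D → C → B → A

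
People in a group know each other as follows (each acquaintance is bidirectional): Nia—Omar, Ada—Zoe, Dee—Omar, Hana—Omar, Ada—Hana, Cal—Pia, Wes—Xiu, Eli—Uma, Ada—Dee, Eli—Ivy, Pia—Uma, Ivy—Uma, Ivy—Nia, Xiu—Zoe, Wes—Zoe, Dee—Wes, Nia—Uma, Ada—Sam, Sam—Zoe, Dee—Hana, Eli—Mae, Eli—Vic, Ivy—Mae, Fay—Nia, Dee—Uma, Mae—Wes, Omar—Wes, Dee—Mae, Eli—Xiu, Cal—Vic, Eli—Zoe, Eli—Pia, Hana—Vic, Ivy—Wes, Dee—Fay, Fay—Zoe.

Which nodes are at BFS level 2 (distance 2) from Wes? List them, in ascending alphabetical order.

Level 0: Wes
Level 1: Dee, Ivy, Mae, Omar, Xiu, Zoe
Level 2: Ada, Eli, Fay, Hana, Nia, Sam, Uma
Level 3: Pia, Vic
Level 4: Cal

Ada, Eli, Fay, Hana, Nia, Sam, Uma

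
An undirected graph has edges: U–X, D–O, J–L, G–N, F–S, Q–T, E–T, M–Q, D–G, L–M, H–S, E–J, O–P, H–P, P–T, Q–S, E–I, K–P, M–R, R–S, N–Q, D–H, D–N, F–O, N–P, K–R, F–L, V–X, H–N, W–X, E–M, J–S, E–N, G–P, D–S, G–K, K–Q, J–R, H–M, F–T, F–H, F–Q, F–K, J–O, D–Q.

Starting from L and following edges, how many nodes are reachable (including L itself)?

17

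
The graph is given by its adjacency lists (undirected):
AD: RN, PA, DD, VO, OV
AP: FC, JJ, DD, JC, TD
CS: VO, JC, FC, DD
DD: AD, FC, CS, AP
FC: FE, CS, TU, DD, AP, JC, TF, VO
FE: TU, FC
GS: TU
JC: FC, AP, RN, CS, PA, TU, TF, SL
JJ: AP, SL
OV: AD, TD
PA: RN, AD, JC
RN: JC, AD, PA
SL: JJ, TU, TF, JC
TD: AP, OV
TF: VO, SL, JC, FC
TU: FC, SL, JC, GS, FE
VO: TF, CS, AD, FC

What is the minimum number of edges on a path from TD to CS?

Level 0: TD
Level 1: AP, OV
Level 2: AD, DD, FC, JC, JJ
Level 3: CS, FE, PA, RN, SL, TF, TU, VO
Level 4: GS
CS first appears at level 3.

3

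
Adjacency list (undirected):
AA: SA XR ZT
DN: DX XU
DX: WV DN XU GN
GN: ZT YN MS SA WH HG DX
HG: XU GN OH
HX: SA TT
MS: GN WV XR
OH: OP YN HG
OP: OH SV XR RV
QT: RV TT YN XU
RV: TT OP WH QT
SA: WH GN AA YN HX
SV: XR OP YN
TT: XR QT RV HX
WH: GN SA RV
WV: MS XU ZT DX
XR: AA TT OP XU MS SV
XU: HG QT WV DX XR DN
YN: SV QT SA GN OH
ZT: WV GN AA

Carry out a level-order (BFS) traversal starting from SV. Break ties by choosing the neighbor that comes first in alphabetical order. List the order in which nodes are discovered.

Visit SV; enqueue OP, XR, YN → queue [OP, XR, YN]
Visit OP; enqueue OH, RV → queue [XR, YN, OH, RV]
Visit XR; enqueue AA, MS, TT, XU → queue [YN, OH, RV, AA, MS, TT, XU]
Visit YN; enqueue GN, QT, SA → queue [OH, RV, AA, MS, TT, XU, GN, QT, SA]
Visit OH; enqueue HG → queue [RV, AA, MS, TT, XU, GN, QT, SA, HG]
Visit RV; enqueue WH → queue [AA, MS, TT, XU, GN, QT, SA, HG, WH]
Visit AA; enqueue ZT → queue [MS, TT, XU, GN, QT, SA, HG, WH, ZT]
Visit MS; enqueue WV → queue [TT, XU, GN, QT, SA, HG, WH, ZT, WV]
Visit TT; enqueue HX → queue [XU, GN, QT, SA, HG, WH, ZT, WV, HX]
Visit XU; enqueue DN, DX → queue [GN, QT, SA, HG, WH, ZT, WV, HX, DN, DX]
Visit GN → queue [QT, SA, HG, WH, ZT, WV, HX, DN, DX]
Visit QT → queue [SA, HG, WH, ZT, WV, HX, DN, DX]
Visit SA → queue [HG, WH, ZT, WV, HX, DN, DX]
Visit HG → queue [WH, ZT, WV, HX, DN, DX]
Visit WH → queue [ZT, WV, HX, DN, DX]
Visit ZT → queue [WV, HX, DN, DX]
Visit WV → queue [HX, DN, DX]
Visit HX → queue [DN, DX]
Visit DN → queue [DX]
Visit DX → queue []

SV → OP → XR → YN → OH → RV → AA → MS → TT → XU → GN → QT → SA → HG → WH → ZT → WV → HX → DN → DX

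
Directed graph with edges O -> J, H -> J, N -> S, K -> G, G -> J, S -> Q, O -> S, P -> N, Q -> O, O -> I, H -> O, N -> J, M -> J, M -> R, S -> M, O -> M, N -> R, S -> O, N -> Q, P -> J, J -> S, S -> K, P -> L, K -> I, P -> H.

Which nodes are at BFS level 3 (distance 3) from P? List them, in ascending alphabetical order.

I, K, M

Level 0: P
Level 1: H, J, L, N
Level 2: O, Q, R, S
Level 3: I, K, M
Level 4: G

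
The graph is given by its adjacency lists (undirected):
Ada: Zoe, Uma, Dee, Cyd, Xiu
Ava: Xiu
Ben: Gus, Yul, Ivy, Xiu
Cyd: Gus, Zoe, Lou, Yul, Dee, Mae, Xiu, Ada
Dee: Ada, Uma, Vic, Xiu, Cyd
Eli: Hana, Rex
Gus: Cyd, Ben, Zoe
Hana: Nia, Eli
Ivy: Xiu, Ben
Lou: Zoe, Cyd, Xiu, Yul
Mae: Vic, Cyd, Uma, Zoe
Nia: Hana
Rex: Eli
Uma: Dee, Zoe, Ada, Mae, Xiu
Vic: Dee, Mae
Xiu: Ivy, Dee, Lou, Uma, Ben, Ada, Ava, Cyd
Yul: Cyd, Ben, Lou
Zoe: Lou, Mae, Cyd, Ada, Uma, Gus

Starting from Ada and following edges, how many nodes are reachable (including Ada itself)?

14

BFS from Ada visits: Ada, Zoe, Uma, Dee, Cyd, Xiu, Lou, Mae, Gus, Vic, Yul, Ivy, Ben, Ava
Reachable nodes: 14 of 18 total.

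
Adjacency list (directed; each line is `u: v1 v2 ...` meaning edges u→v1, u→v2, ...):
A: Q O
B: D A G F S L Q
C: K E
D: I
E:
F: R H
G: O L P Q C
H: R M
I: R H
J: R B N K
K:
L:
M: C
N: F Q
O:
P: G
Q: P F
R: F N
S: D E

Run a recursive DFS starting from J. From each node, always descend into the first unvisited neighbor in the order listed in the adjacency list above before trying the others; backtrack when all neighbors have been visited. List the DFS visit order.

Visit J
J → R
R → F
F → H
H → M
M → C
C → K
C → E
R → N
N → Q
Q → P
P → G
G → O
G → L
J → B
B → D
D → I
B → A
B → S

J, R, F, H, M, C, K, E, N, Q, P, G, O, L, B, D, I, A, S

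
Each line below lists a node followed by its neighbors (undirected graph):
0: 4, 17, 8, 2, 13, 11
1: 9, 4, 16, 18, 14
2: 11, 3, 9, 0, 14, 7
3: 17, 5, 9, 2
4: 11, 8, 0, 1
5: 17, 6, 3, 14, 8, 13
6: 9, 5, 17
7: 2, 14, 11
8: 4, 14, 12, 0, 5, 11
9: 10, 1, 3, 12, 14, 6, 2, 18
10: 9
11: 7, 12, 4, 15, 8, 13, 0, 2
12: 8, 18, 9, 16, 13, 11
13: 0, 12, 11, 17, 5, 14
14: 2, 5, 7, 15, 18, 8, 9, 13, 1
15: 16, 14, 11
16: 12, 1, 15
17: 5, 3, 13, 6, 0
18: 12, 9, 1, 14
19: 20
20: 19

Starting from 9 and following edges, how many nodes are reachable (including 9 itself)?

19

BFS from 9 visits: 9, 18, 14, 12, 10, 6, 3, 2, 1, 15, 13, 8, 7, 5, 16, 11, 17, 0, 4
Reachable nodes: 19 of 21 total.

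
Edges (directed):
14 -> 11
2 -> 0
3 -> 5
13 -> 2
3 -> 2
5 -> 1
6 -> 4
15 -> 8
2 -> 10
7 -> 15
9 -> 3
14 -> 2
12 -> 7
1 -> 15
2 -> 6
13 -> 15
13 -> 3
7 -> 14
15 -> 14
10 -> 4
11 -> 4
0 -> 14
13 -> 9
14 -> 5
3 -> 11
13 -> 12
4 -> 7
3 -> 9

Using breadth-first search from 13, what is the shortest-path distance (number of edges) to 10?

Level 0: 13
Level 1: 2, 3, 9, 12, 15
Level 2: 0, 5, 6, 7, 8, 10, 11, 14
Level 3: 1, 4
10 first appears at level 2.

2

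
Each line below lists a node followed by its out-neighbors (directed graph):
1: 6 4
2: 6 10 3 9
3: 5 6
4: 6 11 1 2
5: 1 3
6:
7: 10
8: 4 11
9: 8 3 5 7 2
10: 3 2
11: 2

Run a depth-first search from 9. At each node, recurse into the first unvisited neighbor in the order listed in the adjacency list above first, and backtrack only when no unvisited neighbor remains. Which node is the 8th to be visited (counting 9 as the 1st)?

3

Visit 9
9 → 8
8 → 4
4 → 6
4 → 11
11 → 2
2 → 10
10 → 3
3 → 5
5 → 1
9 → 7

Visit order: 9, 8, 4, 6, 11, 2, 10, 3, 5, 1, 7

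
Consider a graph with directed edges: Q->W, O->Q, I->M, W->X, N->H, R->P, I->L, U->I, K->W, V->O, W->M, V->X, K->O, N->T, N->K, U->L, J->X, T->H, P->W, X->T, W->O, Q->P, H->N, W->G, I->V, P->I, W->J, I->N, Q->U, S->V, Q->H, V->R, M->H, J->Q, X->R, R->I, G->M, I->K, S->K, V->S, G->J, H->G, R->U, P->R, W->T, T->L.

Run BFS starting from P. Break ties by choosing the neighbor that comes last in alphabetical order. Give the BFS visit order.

P, W, R, I, X, T, O, M, J, G, U, V, N, L, K, H, Q, S

Visit P; enqueue W, R, I → queue [W, R, I]
Visit W; enqueue X, T, O, M, J, G → queue [R, I, X, T, O, M, J, G]
Visit R; enqueue U → queue [I, X, T, O, M, J, G, U]
Visit I; enqueue V, N, L, K → queue [X, T, O, M, J, G, U, V, N, L, K]
Visit X → queue [T, O, M, J, G, U, V, N, L, K]
Visit T; enqueue H → queue [O, M, J, G, U, V, N, L, K, H]
Visit O; enqueue Q → queue [M, J, G, U, V, N, L, K, H, Q]
Visit M → queue [J, G, U, V, N, L, K, H, Q]
Visit J → queue [G, U, V, N, L, K, H, Q]
Visit G → queue [U, V, N, L, K, H, Q]
Visit U → queue [V, N, L, K, H, Q]
Visit V; enqueue S → queue [N, L, K, H, Q, S]
Visit N → queue [L, K, H, Q, S]
Visit L → queue [K, H, Q, S]
Visit K → queue [H, Q, S]
Visit H → queue [Q, S]
Visit Q → queue [S]
Visit S → queue []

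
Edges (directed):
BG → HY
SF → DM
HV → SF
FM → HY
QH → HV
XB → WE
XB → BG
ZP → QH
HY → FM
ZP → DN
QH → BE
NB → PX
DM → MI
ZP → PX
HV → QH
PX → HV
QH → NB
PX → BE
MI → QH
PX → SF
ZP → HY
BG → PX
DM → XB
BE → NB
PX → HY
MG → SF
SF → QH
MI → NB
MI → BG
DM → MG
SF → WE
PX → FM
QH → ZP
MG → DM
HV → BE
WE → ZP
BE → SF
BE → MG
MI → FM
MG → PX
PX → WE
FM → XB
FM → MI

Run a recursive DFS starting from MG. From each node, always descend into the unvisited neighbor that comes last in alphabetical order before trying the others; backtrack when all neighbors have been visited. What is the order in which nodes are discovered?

Visit MG
MG → SF
SF → WE
WE → ZP
ZP → QH
QH → NB
NB → PX
PX → HY
HY → FM
FM → XB
XB → BG
FM → MI
PX → HV
HV → BE
ZP → DN
SF → DM

MG SF WE ZP QH NB PX HY FM XB BG MI HV BE DN DM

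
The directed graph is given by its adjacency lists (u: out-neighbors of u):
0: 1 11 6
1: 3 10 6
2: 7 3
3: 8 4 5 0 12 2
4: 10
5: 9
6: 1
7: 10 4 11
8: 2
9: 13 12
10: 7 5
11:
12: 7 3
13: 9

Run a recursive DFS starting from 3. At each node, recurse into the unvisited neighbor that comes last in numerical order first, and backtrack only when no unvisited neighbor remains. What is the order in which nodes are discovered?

Visit 3
3 → 12
12 → 7
7 → 11
7 → 10
10 → 5
5 → 9
9 → 13
7 → 4
3 → 8
8 → 2
3 → 0
0 → 6
6 → 1

3 → 12 → 7 → 11 → 10 → 5 → 9 → 13 → 4 → 8 → 2 → 0 → 6 → 1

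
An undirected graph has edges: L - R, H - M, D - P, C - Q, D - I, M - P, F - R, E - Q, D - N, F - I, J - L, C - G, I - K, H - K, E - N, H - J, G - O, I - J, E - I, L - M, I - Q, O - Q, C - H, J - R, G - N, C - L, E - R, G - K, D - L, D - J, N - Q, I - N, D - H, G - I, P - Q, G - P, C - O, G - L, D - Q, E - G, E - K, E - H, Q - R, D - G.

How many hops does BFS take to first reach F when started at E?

2

Level 0: E
Level 1: G, H, I, K, N, Q, R
Level 2: C, D, F, J, L, M, O, P
F first appears at level 2.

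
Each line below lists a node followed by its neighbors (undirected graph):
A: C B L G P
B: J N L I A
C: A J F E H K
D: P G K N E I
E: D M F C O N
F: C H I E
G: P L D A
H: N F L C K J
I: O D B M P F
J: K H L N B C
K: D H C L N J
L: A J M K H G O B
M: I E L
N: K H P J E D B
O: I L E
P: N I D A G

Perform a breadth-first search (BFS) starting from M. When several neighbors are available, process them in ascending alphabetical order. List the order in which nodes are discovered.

Visit M; enqueue E, I, L → queue [E, I, L]
Visit E; enqueue C, D, F, N, O → queue [I, L, C, D, F, N, O]
Visit I; enqueue B, P → queue [L, C, D, F, N, O, B, P]
Visit L; enqueue A, G, H, J, K → queue [C, D, F, N, O, B, P, A, G, H, J, K]
Visit C → queue [D, F, N, O, B, P, A, G, H, J, K]
Visit D → queue [F, N, O, B, P, A, G, H, J, K]
Visit F → queue [N, O, B, P, A, G, H, J, K]
Visit N → queue [O, B, P, A, G, H, J, K]
Visit O → queue [B, P, A, G, H, J, K]
Visit B → queue [P, A, G, H, J, K]
Visit P → queue [A, G, H, J, K]
Visit A → queue [G, H, J, K]
Visit G → queue [H, J, K]
Visit H → queue [J, K]
Visit J → queue [K]
Visit K → queue []

M, E, I, L, C, D, F, N, O, B, P, A, G, H, J, K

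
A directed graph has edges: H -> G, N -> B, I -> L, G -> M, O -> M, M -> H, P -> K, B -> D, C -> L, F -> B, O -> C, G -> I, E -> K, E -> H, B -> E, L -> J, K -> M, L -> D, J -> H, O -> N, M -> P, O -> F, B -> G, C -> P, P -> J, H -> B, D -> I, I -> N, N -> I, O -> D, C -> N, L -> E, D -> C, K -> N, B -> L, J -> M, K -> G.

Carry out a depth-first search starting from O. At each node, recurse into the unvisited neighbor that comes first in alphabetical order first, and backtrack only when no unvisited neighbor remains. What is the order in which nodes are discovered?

O, C, L, D, I, N, B, E, H, G, M, P, J, K, F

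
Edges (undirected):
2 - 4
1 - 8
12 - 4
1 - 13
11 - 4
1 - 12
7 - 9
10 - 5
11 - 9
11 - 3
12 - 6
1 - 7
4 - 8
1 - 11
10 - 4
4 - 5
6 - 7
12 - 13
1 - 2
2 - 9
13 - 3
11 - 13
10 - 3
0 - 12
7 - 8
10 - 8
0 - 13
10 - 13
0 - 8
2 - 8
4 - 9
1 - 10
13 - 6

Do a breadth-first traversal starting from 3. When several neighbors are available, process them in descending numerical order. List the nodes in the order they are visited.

3 13 11 10 12 6 1 0 9 4 8 5 7 2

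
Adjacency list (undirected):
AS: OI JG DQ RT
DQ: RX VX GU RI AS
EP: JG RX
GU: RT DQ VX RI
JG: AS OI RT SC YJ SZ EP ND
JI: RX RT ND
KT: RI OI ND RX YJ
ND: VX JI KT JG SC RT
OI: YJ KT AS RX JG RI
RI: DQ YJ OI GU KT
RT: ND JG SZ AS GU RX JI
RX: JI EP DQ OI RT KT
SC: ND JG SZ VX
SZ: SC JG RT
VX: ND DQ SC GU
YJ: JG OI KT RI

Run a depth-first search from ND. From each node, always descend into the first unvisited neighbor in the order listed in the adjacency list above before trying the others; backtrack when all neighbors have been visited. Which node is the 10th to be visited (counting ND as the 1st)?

Visit ND
ND → VX
VX → DQ
DQ → RX
RX → JI
JI → RT
RT → JG
JG → AS
AS → OI
OI → YJ
YJ → KT
KT → RI
RI → GU
JG → SC
SC → SZ
JG → EP

Visit order: ND, VX, DQ, RX, JI, RT, JG, AS, OI, YJ, KT, RI, GU, SC, SZ, EP

YJ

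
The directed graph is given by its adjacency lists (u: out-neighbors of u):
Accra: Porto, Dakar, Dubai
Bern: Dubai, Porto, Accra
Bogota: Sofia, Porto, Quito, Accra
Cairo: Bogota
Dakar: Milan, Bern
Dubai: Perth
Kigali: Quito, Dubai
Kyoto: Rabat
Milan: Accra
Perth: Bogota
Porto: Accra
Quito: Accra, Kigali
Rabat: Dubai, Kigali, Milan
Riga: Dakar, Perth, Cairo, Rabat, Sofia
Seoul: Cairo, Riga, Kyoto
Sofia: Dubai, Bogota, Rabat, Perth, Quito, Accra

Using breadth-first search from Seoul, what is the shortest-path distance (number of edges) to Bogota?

Level 0: Seoul
Level 1: Cairo, Kyoto, Riga
Level 2: Bogota, Dakar, Perth, Rabat, Sofia
Level 3: Accra, Bern, Dubai, Kigali, Milan, Porto, Quito
Bogota first appears at level 2.

2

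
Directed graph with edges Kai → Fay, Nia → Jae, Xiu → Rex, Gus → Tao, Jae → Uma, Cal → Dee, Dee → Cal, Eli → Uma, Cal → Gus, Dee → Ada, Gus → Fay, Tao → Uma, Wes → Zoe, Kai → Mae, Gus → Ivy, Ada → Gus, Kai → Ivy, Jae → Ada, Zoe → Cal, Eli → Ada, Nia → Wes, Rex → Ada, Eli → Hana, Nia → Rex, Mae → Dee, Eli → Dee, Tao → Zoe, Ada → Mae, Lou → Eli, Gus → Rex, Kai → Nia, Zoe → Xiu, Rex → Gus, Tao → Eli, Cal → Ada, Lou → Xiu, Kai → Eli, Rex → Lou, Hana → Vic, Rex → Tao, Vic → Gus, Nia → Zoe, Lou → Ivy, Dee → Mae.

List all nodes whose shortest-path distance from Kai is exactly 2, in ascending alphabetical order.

Level 0: Kai
Level 1: Eli, Fay, Ivy, Mae, Nia
Level 2: Ada, Dee, Hana, Jae, Rex, Uma, Wes, Zoe
Level 3: Cal, Gus, Lou, Tao, Vic, Xiu

Ada, Dee, Hana, Jae, Rex, Uma, Wes, Zoe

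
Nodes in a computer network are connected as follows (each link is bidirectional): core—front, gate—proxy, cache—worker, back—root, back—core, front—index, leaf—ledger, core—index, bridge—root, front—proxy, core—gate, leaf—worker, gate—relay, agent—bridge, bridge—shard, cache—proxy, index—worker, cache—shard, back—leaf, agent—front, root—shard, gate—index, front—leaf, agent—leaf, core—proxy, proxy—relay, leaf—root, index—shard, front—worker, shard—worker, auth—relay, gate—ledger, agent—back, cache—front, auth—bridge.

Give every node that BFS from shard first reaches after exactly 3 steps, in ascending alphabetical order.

ledger, relay

Level 0: shard
Level 1: bridge, cache, index, root, worker
Level 2: agent, auth, back, core, front, gate, leaf, proxy
Level 3: ledger, relay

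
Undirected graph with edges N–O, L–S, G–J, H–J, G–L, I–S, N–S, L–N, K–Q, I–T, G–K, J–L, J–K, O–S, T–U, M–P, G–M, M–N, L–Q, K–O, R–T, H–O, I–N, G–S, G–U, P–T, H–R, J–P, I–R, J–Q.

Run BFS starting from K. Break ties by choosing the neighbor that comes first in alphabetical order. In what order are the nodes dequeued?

K, G, J, O, Q, L, M, S, U, H, P, N, I, T, R

Visit K; enqueue G, J, O, Q → queue [G, J, O, Q]
Visit G; enqueue L, M, S, U → queue [J, O, Q, L, M, S, U]
Visit J; enqueue H, P → queue [O, Q, L, M, S, U, H, P]
Visit O; enqueue N → queue [Q, L, M, S, U, H, P, N]
Visit Q → queue [L, M, S, U, H, P, N]
Visit L → queue [M, S, U, H, P, N]
Visit M → queue [S, U, H, P, N]
Visit S; enqueue I → queue [U, H, P, N, I]
Visit U; enqueue T → queue [H, P, N, I, T]
Visit H; enqueue R → queue [P, N, I, T, R]
Visit P → queue [N, I, T, R]
Visit N → queue [I, T, R]
Visit I → queue [T, R]
Visit T → queue [R]
Visit R → queue []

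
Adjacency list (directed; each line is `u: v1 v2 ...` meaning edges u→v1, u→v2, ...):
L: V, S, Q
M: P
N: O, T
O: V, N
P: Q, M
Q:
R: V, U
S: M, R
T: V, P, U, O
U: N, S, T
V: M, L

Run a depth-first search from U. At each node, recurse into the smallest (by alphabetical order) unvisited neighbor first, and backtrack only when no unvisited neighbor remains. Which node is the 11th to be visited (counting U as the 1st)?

T

Visit U
U → N
N → O
O → V
V → L
L → Q
L → S
S → M
M → P
S → R
N → T

Visit order: U, N, O, V, L, Q, S, M, P, R, T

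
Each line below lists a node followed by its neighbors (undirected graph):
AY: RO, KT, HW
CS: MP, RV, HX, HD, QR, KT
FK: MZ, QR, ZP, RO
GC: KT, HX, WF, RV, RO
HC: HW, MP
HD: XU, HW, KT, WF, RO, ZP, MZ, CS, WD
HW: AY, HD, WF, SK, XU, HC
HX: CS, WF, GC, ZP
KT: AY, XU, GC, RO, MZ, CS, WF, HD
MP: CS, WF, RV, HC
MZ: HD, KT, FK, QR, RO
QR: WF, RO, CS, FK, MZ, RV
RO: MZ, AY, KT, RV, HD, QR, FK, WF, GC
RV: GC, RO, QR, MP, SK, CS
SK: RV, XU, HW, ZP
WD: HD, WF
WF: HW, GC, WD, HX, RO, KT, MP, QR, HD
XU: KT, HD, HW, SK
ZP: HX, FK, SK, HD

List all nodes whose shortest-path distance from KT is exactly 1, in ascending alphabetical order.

AY, CS, GC, HD, MZ, RO, WF, XU

Level 0: KT
Level 1: AY, CS, GC, HD, MZ, RO, WF, XU
Level 2: FK, HW, HX, MP, QR, RV, SK, WD, ZP
Level 3: HC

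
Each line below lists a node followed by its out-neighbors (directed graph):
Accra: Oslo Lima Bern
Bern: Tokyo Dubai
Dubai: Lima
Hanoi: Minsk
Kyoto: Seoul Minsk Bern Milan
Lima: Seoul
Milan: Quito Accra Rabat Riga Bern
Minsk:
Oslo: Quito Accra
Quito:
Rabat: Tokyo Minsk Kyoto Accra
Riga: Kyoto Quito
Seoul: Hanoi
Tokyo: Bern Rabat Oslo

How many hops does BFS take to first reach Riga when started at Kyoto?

Level 0: Kyoto
Level 1: Bern, Milan, Minsk, Seoul
Level 2: Accra, Dubai, Hanoi, Quito, Rabat, Riga, Tokyo
Level 3: Lima, Oslo
Riga first appears at level 2.

2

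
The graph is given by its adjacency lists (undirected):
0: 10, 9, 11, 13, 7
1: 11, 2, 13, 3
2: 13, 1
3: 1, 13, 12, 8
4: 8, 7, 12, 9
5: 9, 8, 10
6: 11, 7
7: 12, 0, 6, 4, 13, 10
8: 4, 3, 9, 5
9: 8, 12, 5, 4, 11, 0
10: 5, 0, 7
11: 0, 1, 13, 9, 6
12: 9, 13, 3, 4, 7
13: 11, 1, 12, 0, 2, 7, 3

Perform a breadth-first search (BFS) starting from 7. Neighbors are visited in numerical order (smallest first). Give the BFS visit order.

7 0 4 6 10 12 13 9 11 8 5 3 1 2

Visit 7; enqueue 0, 4, 6, 10, 12, 13 → queue [0, 4, 6, 10, 12, 13]
Visit 0; enqueue 9, 11 → queue [4, 6, 10, 12, 13, 9, 11]
Visit 4; enqueue 8 → queue [6, 10, 12, 13, 9, 11, 8]
Visit 6 → queue [10, 12, 13, 9, 11, 8]
Visit 10; enqueue 5 → queue [12, 13, 9, 11, 8, 5]
Visit 12; enqueue 3 → queue [13, 9, 11, 8, 5, 3]
Visit 13; enqueue 1, 2 → queue [9, 11, 8, 5, 3, 1, 2]
Visit 9 → queue [11, 8, 5, 3, 1, 2]
Visit 11 → queue [8, 5, 3, 1, 2]
Visit 8 → queue [5, 3, 1, 2]
Visit 5 → queue [3, 1, 2]
Visit 3 → queue [1, 2]
Visit 1 → queue [2]
Visit 2 → queue []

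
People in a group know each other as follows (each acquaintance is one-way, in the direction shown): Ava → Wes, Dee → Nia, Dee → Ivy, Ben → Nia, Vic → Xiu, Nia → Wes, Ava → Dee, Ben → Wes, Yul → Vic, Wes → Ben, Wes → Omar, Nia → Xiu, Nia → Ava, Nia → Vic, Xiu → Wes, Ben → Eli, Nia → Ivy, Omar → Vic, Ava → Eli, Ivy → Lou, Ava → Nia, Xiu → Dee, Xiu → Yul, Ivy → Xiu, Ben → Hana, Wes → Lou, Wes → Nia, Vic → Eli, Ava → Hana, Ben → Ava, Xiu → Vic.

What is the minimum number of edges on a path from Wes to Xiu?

Level 0: Wes
Level 1: Ben, Lou, Nia, Omar
Level 2: Ava, Eli, Hana, Ivy, Vic, Xiu
Level 3: Dee, Yul
Xiu first appears at level 2.

2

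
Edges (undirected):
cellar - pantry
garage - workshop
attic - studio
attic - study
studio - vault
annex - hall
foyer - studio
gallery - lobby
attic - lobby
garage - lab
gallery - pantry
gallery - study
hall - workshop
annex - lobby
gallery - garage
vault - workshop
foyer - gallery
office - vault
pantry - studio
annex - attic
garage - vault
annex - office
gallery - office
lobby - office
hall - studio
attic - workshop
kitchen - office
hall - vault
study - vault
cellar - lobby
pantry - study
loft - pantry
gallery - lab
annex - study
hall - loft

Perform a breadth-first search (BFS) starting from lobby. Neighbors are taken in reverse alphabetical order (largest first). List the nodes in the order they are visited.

lobby → office → gallery → cellar → attic → annex → vault → kitchen → study → pantry → lab → garage → foyer → workshop → studio → hall → loft

Visit lobby; enqueue office, gallery, cellar, attic, annex → queue [office, gallery, cellar, attic, annex]
Visit office; enqueue vault, kitchen → queue [gallery, cellar, attic, annex, vault, kitchen]
Visit gallery; enqueue study, pantry, lab, garage, foyer → queue [cellar, attic, annex, vault, kitchen, study, pantry, lab, garage, foyer]
Visit cellar → queue [attic, annex, vault, kitchen, study, pantry, lab, garage, foyer]
Visit attic; enqueue workshop, studio → queue [annex, vault, kitchen, study, pantry, lab, garage, foyer, workshop, studio]
Visit annex; enqueue hall → queue [vault, kitchen, study, pantry, lab, garage, foyer, workshop, studio, hall]
Visit vault → queue [kitchen, study, pantry, lab, garage, foyer, workshop, studio, hall]
Visit kitchen → queue [study, pantry, lab, garage, foyer, workshop, studio, hall]
Visit study → queue [pantry, lab, garage, foyer, workshop, studio, hall]
Visit pantry; enqueue loft → queue [lab, garage, foyer, workshop, studio, hall, loft]
Visit lab → queue [garage, foyer, workshop, studio, hall, loft]
Visit garage → queue [foyer, workshop, studio, hall, loft]
Visit foyer → queue [workshop, studio, hall, loft]
Visit workshop → queue [studio, hall, loft]
Visit studio → queue [hall, loft]
Visit hall → queue [loft]
Visit loft → queue []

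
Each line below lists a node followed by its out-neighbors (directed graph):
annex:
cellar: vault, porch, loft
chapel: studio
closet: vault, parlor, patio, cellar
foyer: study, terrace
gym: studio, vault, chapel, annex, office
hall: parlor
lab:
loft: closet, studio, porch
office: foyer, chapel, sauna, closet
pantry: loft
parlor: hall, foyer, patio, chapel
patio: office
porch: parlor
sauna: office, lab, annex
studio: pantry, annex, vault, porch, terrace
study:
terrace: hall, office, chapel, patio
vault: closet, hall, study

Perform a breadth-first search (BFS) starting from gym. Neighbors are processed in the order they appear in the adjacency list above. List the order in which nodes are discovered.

gym → studio → vault → chapel → annex → office → pantry → porch → terrace → closet → hall → study → foyer → sauna → loft → parlor → patio → cellar → lab

Visit gym; enqueue studio, vault, chapel, annex, office → queue [studio, vault, chapel, annex, office]
Visit studio; enqueue pantry, porch, terrace → queue [vault, chapel, annex, office, pantry, porch, terrace]
Visit vault; enqueue closet, hall, study → queue [chapel, annex, office, pantry, porch, terrace, closet, hall, study]
Visit chapel → queue [annex, office, pantry, porch, terrace, closet, hall, study]
Visit annex → queue [office, pantry, porch, terrace, closet, hall, study]
Visit office; enqueue foyer, sauna → queue [pantry, porch, terrace, closet, hall, study, foyer, sauna]
Visit pantry; enqueue loft → queue [porch, terrace, closet, hall, study, foyer, sauna, loft]
Visit porch; enqueue parlor → queue [terrace, closet, hall, study, foyer, sauna, loft, parlor]
Visit terrace; enqueue patio → queue [closet, hall, study, foyer, sauna, loft, parlor, patio]
Visit closet; enqueue cellar → queue [hall, study, foyer, sauna, loft, parlor, patio, cellar]
Visit hall → queue [study, foyer, sauna, loft, parlor, patio, cellar]
Visit study → queue [foyer, sauna, loft, parlor, patio, cellar]
Visit foyer → queue [sauna, loft, parlor, patio, cellar]
Visit sauna; enqueue lab → queue [loft, parlor, patio, cellar, lab]
Visit loft → queue [parlor, patio, cellar, lab]
Visit parlor → queue [patio, cellar, lab]
Visit patio → queue [cellar, lab]
Visit cellar → queue [lab]
Visit lab → queue []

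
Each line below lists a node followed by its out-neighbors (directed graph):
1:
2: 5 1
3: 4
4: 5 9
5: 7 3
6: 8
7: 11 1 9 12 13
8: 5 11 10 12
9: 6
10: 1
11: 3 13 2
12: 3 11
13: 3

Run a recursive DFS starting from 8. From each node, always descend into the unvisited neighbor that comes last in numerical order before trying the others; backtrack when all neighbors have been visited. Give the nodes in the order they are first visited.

Visit 8
8 → 12
12 → 11
11 → 13
13 → 3
3 → 4
4 → 9
9 → 6
4 → 5
5 → 7
7 → 1
11 → 2
8 → 10

8, 12, 11, 13, 3, 4, 9, 6, 5, 7, 1, 2, 10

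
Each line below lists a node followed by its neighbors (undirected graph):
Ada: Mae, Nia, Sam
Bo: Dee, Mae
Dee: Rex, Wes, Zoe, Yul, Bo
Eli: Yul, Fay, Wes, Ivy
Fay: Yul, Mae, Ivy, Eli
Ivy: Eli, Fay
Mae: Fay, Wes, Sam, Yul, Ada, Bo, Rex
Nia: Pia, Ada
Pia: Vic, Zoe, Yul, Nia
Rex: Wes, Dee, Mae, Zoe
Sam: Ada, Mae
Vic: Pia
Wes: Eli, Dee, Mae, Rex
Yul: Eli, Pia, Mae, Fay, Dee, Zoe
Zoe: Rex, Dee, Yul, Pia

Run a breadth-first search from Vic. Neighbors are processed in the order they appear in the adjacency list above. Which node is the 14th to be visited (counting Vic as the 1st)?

Ivy

Visit Vic; enqueue Pia → queue [Pia]
Visit Pia; enqueue Zoe, Yul, Nia → queue [Zoe, Yul, Nia]
Visit Zoe; enqueue Rex, Dee → queue [Yul, Nia, Rex, Dee]
Visit Yul; enqueue Eli, Mae, Fay → queue [Nia, Rex, Dee, Eli, Mae, Fay]
Visit Nia; enqueue Ada → queue [Rex, Dee, Eli, Mae, Fay, Ada]
Visit Rex; enqueue Wes → queue [Dee, Eli, Mae, Fay, Ada, Wes]
Visit Dee; enqueue Bo → queue [Eli, Mae, Fay, Ada, Wes, Bo]
Visit Eli; enqueue Ivy → queue [Mae, Fay, Ada, Wes, Bo, Ivy]
Visit Mae; enqueue Sam → queue [Fay, Ada, Wes, Bo, Ivy, Sam]
Visit Fay → queue [Ada, Wes, Bo, Ivy, Sam]
Visit Ada → queue [Wes, Bo, Ivy, Sam]
Visit Wes → queue [Bo, Ivy, Sam]
Visit Bo → queue [Ivy, Sam]
Visit Ivy → queue [Sam]
Visit Sam → queue []

Visit order: Vic, Pia, Zoe, Yul, Nia, Rex, Dee, Eli, Mae, Fay, Ada, Wes, Bo, Ivy, Sam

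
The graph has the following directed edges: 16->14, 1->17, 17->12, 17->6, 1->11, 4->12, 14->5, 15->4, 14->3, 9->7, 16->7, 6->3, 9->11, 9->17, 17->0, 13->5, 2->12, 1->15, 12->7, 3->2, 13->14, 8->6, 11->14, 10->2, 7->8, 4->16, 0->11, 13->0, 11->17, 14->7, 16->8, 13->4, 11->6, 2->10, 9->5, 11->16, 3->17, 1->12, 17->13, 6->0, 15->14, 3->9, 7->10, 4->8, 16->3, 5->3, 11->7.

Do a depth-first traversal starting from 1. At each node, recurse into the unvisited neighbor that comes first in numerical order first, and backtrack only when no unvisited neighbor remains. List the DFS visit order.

1 -> 11 -> 6 -> 0 -> 3 -> 2 -> 10 -> 12 -> 7 -> 8 -> 9 -> 5 -> 17 -> 13 -> 4 -> 16 -> 14 -> 15

Visit 1
1 → 11
11 → 6
6 → 0
6 → 3
3 → 2
2 → 10
2 → 12
12 → 7
7 → 8
3 → 9
9 → 5
9 → 17
17 → 13
13 → 4
4 → 16
16 → 14
1 → 15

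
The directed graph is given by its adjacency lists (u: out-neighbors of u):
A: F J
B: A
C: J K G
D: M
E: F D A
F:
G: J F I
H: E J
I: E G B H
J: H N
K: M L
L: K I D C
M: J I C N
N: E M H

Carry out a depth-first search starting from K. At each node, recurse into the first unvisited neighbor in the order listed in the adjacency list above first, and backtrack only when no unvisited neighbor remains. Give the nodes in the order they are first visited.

Visit K
K → M
M → J
J → H
H → E
E → F
E → D
E → A
J → N
M → I
I → G
I → B
M → C
K → L

K -> M -> J -> H -> E -> F -> D -> A -> N -> I -> G -> B -> C -> L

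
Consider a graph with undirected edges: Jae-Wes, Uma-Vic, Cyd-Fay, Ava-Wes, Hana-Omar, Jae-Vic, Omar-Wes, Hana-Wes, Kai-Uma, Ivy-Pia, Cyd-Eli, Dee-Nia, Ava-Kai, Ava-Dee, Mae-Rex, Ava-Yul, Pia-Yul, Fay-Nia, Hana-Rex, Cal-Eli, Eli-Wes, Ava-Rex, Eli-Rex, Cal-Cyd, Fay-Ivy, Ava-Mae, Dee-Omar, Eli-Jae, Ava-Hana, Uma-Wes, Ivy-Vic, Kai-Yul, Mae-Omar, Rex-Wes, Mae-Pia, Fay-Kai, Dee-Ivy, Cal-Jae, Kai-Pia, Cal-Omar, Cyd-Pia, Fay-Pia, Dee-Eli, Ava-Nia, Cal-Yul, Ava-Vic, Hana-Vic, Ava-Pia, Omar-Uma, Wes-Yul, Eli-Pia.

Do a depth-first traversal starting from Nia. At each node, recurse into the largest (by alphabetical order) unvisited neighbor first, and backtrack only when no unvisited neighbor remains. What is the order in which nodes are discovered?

Visit Nia
Nia → Fay
Fay → Pia
Pia → Yul
Yul → Wes
Wes → Uma
Uma → Vic
Vic → Jae
Jae → Eli
Eli → Rex
Rex → Mae
Mae → Omar
Omar → Hana
Hana → Ava
Ava → Kai
Ava → Dee
Dee → Ivy
Omar → Cal
Cal → Cyd

Nia, Fay, Pia, Yul, Wes, Uma, Vic, Jae, Eli, Rex, Mae, Omar, Hana, Ava, Kai, Dee, Ivy, Cal, Cyd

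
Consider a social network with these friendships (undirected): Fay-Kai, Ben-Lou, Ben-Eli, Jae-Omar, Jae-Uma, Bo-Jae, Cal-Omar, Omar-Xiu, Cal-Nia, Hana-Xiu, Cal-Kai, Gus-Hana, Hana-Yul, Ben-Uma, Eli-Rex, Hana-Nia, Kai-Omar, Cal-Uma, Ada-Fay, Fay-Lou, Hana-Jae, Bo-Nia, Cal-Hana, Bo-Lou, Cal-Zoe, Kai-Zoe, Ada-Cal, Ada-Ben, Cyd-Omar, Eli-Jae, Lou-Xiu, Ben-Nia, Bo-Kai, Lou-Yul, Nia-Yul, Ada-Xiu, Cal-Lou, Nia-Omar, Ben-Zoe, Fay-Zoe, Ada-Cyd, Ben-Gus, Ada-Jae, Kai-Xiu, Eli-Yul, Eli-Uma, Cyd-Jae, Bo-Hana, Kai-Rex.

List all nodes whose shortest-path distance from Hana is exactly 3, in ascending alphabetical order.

Fay, Rex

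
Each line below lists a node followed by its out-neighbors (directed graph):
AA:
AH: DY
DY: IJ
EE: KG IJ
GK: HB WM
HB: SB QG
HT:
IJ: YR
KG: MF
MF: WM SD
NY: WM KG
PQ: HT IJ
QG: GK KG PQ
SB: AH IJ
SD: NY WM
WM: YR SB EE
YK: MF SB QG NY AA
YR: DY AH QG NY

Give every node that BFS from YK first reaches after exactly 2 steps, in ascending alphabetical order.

AH, GK, IJ, KG, PQ, SD, WM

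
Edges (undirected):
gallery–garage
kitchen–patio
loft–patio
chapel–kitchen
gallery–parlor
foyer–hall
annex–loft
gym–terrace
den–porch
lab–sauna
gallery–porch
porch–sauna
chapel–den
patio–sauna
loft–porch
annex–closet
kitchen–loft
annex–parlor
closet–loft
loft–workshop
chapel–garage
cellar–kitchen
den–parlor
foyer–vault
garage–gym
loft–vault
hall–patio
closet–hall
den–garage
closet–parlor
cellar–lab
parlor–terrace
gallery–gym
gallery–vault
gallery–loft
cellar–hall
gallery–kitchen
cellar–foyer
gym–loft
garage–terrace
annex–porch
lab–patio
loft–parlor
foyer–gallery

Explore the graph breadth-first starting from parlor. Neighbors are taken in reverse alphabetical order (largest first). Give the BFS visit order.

Visit parlor; enqueue terrace, loft, gallery, den, closet, annex → queue [terrace, loft, gallery, den, closet, annex]
Visit terrace; enqueue gym, garage → queue [loft, gallery, den, closet, annex, gym, garage]
Visit loft; enqueue workshop, vault, porch, patio, kitchen → queue [gallery, den, closet, annex, gym, garage, workshop, vault, porch, patio, kitchen]
Visit gallery; enqueue foyer → queue [den, closet, annex, gym, garage, workshop, vault, porch, patio, kitchen, foyer]
Visit den; enqueue chapel → queue [closet, annex, gym, garage, workshop, vault, porch, patio, kitchen, foyer, chapel]
Visit closet; enqueue hall → queue [annex, gym, garage, workshop, vault, porch, patio, kitchen, foyer, chapel, hall]
Visit annex → queue [gym, garage, workshop, vault, porch, patio, kitchen, foyer, chapel, hall]
Visit gym → queue [garage, workshop, vault, porch, patio, kitchen, foyer, chapel, hall]
Visit garage → queue [workshop, vault, porch, patio, kitchen, foyer, chapel, hall]
Visit workshop → queue [vault, porch, patio, kitchen, foyer, chapel, hall]
Visit vault → queue [porch, patio, kitchen, foyer, chapel, hall]
Visit porch; enqueue sauna → queue [patio, kitchen, foyer, chapel, hall, sauna]
Visit patio; enqueue lab → queue [kitchen, foyer, chapel, hall, sauna, lab]
Visit kitchen; enqueue cellar → queue [foyer, chapel, hall, sauna, lab, cellar]
Visit foyer → queue [chapel, hall, sauna, lab, cellar]
Visit chapel → queue [hall, sauna, lab, cellar]
Visit hall → queue [sauna, lab, cellar]
Visit sauna → queue [lab, cellar]
Visit lab → queue [cellar]
Visit cellar → queue []

parlor, terrace, loft, gallery, den, closet, annex, gym, garage, workshop, vault, porch, patio, kitchen, foyer, chapel, hall, sauna, lab, cellar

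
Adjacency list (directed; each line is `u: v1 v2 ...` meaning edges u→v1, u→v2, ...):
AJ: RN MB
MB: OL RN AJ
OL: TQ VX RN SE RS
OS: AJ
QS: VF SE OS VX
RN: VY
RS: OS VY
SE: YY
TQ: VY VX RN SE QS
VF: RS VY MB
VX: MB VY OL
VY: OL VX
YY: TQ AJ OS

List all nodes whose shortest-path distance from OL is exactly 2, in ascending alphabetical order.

Level 0: OL
Level 1: RN, RS, SE, TQ, VX
Level 2: MB, OS, QS, VY, YY
Level 3: AJ, VF

MB, OS, QS, VY, YY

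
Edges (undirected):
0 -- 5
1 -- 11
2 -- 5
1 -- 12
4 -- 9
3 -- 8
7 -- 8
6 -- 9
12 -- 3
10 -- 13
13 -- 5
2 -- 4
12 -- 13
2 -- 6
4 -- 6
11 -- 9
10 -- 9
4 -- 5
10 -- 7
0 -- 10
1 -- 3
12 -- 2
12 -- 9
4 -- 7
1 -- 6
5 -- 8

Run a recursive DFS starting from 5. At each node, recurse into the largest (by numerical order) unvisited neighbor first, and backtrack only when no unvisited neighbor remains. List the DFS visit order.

5, 13, 12, 9, 11, 1, 6, 4, 7, 10, 0, 8, 3, 2

Visit 5
5 → 13
13 → 12
12 → 9
9 → 11
11 → 1
1 → 6
6 → 4
4 → 7
7 → 10
10 → 0
7 → 8
8 → 3
4 → 2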